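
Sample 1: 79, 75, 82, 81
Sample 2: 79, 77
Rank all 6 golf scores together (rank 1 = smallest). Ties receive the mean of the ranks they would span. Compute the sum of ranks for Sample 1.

Sorted (ascending): 75, 77, 79, 79, 81, 82
The 2 values of 79 occupy positions 3–4 → average rank (3+4)/2 = 3.5.
Sample 1 values → pooled ranks: 79→3.5, 75→1, 82→6, 81→5
Rank sum = 3.5 + 1 + 6 + 5 = 15.5

15.5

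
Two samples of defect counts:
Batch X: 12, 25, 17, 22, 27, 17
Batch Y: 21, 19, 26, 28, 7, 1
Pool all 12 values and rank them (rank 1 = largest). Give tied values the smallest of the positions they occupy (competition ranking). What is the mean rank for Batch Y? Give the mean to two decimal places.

Sorted (descending): 28, 27, 26, 25, 22, 21, 19, 17, 17, 12, 7, 1
The 2 values of 17 occupy positions 8–9 → each gets rank 8.
Batch Y values → pooled ranks: 21→6, 19→7, 26→3, 28→1, 7→11, 1→12
Mean rank = (6 + 7 + 3 + 1 + 11 + 12) / 6 = 6.67

6.67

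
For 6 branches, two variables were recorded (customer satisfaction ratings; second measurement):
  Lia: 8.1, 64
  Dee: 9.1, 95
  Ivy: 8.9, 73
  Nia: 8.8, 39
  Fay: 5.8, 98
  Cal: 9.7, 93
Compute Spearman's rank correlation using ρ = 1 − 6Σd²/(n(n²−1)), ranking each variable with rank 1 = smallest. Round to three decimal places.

Ranks of variable 1: 2, 5, 4, 3, 1, 6
Ranks of variable 2: 2, 5, 3, 1, 6, 4
d = r₁ − r₂: 0, 0, 1, 2, -5, 2
d²: 0, 0, 1, 4, 25, 4; Σd² = 34
ρ = 1 − 6·34/(6·35) = 1 − 204/210 = 0.029

0.029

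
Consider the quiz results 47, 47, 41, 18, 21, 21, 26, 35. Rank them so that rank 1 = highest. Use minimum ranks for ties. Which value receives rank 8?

18

Sorted (descending): 47, 47, 41, 35, 26, 21, 21, 18
The 2 values of 47 occupy positions 1–2 → each gets rank 1.
The 2 values of 21 occupy positions 6–7 → each gets rank 6.
Rank 8 → value 18.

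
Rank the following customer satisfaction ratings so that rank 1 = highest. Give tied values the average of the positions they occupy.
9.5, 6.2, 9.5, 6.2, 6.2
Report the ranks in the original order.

1.5, 4, 1.5, 4, 4

Sorted (descending): 9.5, 9.5, 6.2, 6.2, 6.2
The 2 values of 9.5 occupy positions 1–2 → average rank (1+2)/2 = 1.5.
The 3 values of 6.2 occupy positions 3–5 → average rank 4.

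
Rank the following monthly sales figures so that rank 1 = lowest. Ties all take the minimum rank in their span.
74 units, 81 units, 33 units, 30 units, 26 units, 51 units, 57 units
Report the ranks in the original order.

6, 7, 3, 2, 1, 4, 5

Sorted (ascending): 26, 30, 33, 51, 57, 74, 81
No ties — each value takes its position as its rank.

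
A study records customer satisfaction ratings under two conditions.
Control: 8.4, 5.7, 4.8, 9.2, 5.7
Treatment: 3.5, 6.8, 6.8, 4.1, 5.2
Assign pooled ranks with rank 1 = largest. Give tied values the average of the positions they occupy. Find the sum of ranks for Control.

Sorted (descending): 9.2, 8.4, 6.8, 6.8, 5.7, 5.7, 5.2, 4.8, 4.1, 3.5
The 2 values of 6.8 occupy positions 3–4 → average rank (3+4)/2 = 3.5.
The 2 values of 5.7 occupy positions 5–6 → average rank (5+6)/2 = 5.5.
Control values → pooled ranks: 8.4→2, 5.7→5.5, 4.8→8, 9.2→1, 5.7→5.5
Rank sum = 2 + 5.5 + 8 + 1 + 5.5 = 22

22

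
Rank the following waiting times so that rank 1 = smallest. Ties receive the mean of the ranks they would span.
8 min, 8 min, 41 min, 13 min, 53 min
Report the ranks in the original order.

Sorted (ascending): 8, 8, 13, 41, 53
The 2 values of 8 occupy positions 1–2 → average rank (1+2)/2 = 1.5.

1.5, 1.5, 4, 3, 5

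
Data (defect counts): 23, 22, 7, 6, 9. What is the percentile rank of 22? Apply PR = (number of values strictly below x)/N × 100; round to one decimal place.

60.0

N = 5.
Strictly below 22: 3. Equal to 22: 1.
PR = 3/5 × 100 = 60.0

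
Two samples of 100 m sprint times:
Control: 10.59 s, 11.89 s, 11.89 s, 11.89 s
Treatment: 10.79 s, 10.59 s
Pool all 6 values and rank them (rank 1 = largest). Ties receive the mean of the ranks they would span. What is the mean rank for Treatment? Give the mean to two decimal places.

Sorted (descending): 11.89, 11.89, 11.89, 10.79, 10.59, 10.59
The 3 values of 11.89 occupy positions 1–3 → average rank 2.
The 2 values of 10.59 occupy positions 5–6 → average rank (5+6)/2 = 5.5.
Treatment values → pooled ranks: 10.79→4, 10.59→5.5
Mean rank = (4 + 5.5) / 2 = 4.75

4.75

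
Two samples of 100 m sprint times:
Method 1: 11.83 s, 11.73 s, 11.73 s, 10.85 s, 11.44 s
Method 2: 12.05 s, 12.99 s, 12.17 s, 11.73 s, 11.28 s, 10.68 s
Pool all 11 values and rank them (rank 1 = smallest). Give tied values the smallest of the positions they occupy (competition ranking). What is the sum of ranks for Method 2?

39

Sorted (ascending): 10.68, 10.85, 11.28, 11.44, 11.73, 11.73, 11.73, 11.83, 12.05, 12.17, 12.99
The 3 values of 11.73 occupy positions 5–7 → each gets rank 5.
Method 2 values → pooled ranks: 12.05→9, 12.99→11, 12.17→10, 11.73→5, 11.28→3, 10.68→1
Rank sum = 9 + 11 + 10 + 5 + 3 + 1 = 39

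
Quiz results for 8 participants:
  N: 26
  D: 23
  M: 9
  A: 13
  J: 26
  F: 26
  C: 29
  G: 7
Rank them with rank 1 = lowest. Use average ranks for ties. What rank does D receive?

Sorted (ascending): 7, 9, 13, 23, 26, 26, 26, 29
The 3 values of 26 occupy positions 5–7 → average rank 6.
D has value 23 → rank 4.

4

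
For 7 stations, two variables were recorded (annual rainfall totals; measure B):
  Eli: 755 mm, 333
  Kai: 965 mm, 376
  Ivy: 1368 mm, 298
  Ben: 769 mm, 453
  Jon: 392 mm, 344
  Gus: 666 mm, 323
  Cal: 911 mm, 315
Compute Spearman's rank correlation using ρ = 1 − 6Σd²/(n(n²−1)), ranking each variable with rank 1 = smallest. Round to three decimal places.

-0.286

Ranks of variable 1: 3, 6, 7, 4, 1, 2, 5
Ranks of variable 2: 4, 6, 1, 7, 5, 3, 2
d = r₁ − r₂: -1, 0, 6, -3, -4, -1, 3
d²: 1, 0, 36, 9, 16, 1, 9; Σd² = 72
ρ = 1 − 6·72/(7·48) = 1 − 432/336 = -0.286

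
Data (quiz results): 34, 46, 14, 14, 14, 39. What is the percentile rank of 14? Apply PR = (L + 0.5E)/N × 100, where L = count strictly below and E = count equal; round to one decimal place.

N = 6.
Strictly below 14: 0. Equal to 14: 3.
PR = (0 + 0.5·3)/6 × 100 = 25.0

25.0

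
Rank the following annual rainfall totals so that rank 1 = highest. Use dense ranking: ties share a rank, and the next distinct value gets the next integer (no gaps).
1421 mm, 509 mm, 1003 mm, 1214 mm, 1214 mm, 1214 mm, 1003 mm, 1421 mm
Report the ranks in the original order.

1, 4, 3, 2, 2, 2, 3, 1

Sorted (descending): 1421, 1421, 1214, 1214, 1214, 1003, 1003, 509
The 2 values of 1421 share dense rank 1.
The 3 values of 1214 share dense rank 2.
The 2 values of 1003 share dense rank 3.
Remaining distinct values take the next consecutive integers.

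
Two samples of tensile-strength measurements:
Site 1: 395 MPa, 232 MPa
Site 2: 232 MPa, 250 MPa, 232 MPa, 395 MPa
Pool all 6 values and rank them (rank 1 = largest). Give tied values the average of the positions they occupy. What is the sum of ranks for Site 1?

Sorted (descending): 395, 395, 250, 232, 232, 232
The 2 values of 395 occupy positions 1–2 → average rank (1+2)/2 = 1.5.
The 3 values of 232 occupy positions 4–6 → average rank 5.
Site 1 values → pooled ranks: 395→1.5, 232→5
Rank sum = 1.5 + 5 = 6.5

6.5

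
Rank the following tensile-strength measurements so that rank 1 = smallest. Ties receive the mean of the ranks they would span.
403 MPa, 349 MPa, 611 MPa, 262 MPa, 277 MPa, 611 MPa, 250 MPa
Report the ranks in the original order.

5, 4, 6.5, 2, 3, 6.5, 1

Sorted (ascending): 250, 262, 277, 349, 403, 611, 611
The 2 values of 611 occupy positions 6–7 → average rank (6+7)/2 = 6.5.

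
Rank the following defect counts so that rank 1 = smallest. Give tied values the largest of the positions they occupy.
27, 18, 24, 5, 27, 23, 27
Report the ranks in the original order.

Sorted (ascending): 5, 18, 23, 24, 27, 27, 27
The 3 values of 27 occupy positions 5–7 → each gets rank 7.

7, 2, 4, 1, 7, 3, 7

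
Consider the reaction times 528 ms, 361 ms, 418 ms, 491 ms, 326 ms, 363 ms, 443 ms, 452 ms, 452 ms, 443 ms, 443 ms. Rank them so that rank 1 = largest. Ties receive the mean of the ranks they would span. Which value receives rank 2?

Sorted (descending): 528, 491, 452, 452, 443, 443, 443, 418, 363, 361, 326
The 2 values of 452 occupy positions 3–4 → average rank (3+4)/2 = 3.5.
The 3 values of 443 occupy positions 5–7 → average rank 6.
Rank 2 → value 491.

491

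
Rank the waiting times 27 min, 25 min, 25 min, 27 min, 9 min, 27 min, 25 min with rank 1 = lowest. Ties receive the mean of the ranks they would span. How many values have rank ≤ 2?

1

Sorted (ascending): 9, 25, 25, 25, 27, 27, 27
The 3 values of 25 occupy positions 2–4 → average rank 3.
The 3 values of 27 occupy positions 5–7 → average rank 6.
Ranks ≤ 2: {1} → 1 value.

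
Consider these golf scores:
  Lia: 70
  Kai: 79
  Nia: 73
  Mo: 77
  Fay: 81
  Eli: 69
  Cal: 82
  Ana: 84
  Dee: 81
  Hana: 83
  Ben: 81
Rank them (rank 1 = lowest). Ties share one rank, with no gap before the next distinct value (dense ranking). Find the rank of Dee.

Sorted (ascending): 69, 70, 73, 77, 79, 81, 81, 81, 82, 83, 84
The 3 values of 81 share dense rank 6.
Remaining distinct values take the next consecutive integers.
Dee has value 81 → rank 6.

6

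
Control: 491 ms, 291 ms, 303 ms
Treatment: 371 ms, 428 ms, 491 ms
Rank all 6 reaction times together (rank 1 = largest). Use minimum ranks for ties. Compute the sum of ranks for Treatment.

Sorted (descending): 491, 491, 428, 371, 303, 291
The 2 values of 491 occupy positions 1–2 → each gets rank 1.
Treatment values → pooled ranks: 371→4, 428→3, 491→1
Rank sum = 4 + 3 + 1 = 8

8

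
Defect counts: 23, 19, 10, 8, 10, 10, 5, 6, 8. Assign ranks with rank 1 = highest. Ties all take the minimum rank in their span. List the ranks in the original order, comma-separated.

Sorted (descending): 23, 19, 10, 10, 10, 8, 8, 6, 5
The 3 values of 10 occupy positions 3–5 → each gets rank 3.
The 2 values of 8 occupy positions 6–7 → each gets rank 6.

1, 2, 3, 6, 3, 3, 9, 8, 6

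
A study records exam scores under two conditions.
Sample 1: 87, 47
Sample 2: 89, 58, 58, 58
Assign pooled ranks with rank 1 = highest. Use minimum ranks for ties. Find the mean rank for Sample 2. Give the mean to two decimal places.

2.50

Sorted (descending): 89, 87, 58, 58, 58, 47
The 3 values of 58 occupy positions 3–5 → each gets rank 3.
Sample 2 values → pooled ranks: 89→1, 58→3, 58→3, 58→3
Mean rank = (1 + 3 + 3 + 3) / 4 = 2.50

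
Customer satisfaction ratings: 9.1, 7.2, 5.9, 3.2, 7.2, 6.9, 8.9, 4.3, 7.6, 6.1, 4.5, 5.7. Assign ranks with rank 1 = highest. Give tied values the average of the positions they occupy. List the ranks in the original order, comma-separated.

Sorted (descending): 9.1, 8.9, 7.6, 7.2, 7.2, 6.9, 6.1, 5.9, 5.7, 4.5, 4.3, 3.2
The 2 values of 7.2 occupy positions 4–5 → average rank (4+5)/2 = 4.5.

1, 4.5, 8, 12, 4.5, 6, 2, 11, 3, 7, 10, 9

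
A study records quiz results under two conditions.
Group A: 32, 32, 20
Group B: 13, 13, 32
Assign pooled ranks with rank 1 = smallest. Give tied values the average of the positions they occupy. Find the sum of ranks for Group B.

Sorted (ascending): 13, 13, 20, 32, 32, 32
The 2 values of 13 occupy positions 1–2 → average rank (1+2)/2 = 1.5.
The 3 values of 32 occupy positions 4–6 → average rank 5.
Group B values → pooled ranks: 13→1.5, 13→1.5, 32→5
Rank sum = 1.5 + 1.5 + 5 = 8

8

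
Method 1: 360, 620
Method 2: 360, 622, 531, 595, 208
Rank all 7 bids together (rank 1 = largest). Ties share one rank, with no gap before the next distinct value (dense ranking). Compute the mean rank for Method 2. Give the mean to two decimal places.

3.80

Sorted (descending): 622, 620, 595, 531, 360, 360, 208
The 2 values of 360 share dense rank 5.
Remaining distinct values take the next consecutive integers.
Method 2 values → pooled ranks: 360→5, 622→1, 531→4, 595→3, 208→6
Mean rank = (5 + 1 + 4 + 3 + 6) / 5 = 3.80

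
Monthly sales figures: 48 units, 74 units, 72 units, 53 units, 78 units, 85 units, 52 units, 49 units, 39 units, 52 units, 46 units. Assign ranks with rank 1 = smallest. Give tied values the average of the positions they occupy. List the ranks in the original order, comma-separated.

Sorted (ascending): 39, 46, 48, 49, 52, 52, 53, 72, 74, 78, 85
The 2 values of 52 occupy positions 5–6 → average rank (5+6)/2 = 5.5.

3, 9, 8, 7, 10, 11, 5.5, 4, 1, 5.5, 2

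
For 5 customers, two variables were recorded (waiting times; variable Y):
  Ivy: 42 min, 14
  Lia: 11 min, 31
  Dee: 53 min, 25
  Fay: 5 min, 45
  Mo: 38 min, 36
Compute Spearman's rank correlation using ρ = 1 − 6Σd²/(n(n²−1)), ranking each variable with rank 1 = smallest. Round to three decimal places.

Ranks of variable 1: 4, 2, 5, 1, 3
Ranks of variable 2: 1, 3, 2, 5, 4
d = r₁ − r₂: 3, -1, 3, -4, -1
d²: 9, 1, 9, 16, 1; Σd² = 36
ρ = 1 − 6·36/(5·24) = 1 − 216/120 = -0.800

-0.800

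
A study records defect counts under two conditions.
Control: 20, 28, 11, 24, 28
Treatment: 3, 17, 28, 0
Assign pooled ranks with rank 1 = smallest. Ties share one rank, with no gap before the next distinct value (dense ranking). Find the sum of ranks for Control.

28

Sorted (ascending): 0, 3, 11, 17, 20, 24, 28, 28, 28
The 3 values of 28 share dense rank 7.
Remaining distinct values take the next consecutive integers.
Control values → pooled ranks: 20→5, 28→7, 11→3, 24→6, 28→7
Rank sum = 5 + 7 + 3 + 6 + 7 = 28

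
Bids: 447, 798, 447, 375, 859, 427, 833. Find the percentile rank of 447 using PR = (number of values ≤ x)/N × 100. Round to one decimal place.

N = 7.
Strictly below 447: 2. Equal to 447: 2.
PR = 4/7 × 100 = 57.1

57.1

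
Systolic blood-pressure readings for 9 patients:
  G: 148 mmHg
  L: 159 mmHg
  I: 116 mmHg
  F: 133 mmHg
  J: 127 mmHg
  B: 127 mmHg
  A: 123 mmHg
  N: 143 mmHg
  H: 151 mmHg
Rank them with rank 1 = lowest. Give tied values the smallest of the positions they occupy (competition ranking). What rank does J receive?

Sorted (ascending): 116, 123, 127, 127, 133, 143, 148, 151, 159
The 2 values of 127 occupy positions 3–4 → each gets rank 3.
J has value 127 mmHg → rank 3.

3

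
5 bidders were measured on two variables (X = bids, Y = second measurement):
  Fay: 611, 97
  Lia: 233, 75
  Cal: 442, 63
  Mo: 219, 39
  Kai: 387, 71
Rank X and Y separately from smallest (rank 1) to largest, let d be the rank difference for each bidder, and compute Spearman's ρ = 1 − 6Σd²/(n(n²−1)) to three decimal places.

Ranks of variable 1: 5, 2, 4, 1, 3
Ranks of variable 2: 5, 4, 2, 1, 3
d = r₁ − r₂: 0, -2, 2, 0, 0
d²: 0, 4, 4, 0, 0; Σd² = 8
ρ = 1 − 6·8/(5·24) = 1 − 48/120 = 0.600

0.600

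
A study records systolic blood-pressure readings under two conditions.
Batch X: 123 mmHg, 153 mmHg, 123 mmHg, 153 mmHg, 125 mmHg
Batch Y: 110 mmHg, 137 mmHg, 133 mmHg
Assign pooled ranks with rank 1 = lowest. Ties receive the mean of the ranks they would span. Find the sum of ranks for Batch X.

24

Sorted (ascending): 110, 123, 123, 125, 133, 137, 153, 153
The 2 values of 123 occupy positions 2–3 → average rank (2+3)/2 = 2.5.
The 2 values of 153 occupy positions 7–8 → average rank (7+8)/2 = 7.5.
Batch X values → pooled ranks: 123→2.5, 153→7.5, 123→2.5, 153→7.5, 125→4
Rank sum = 2.5 + 7.5 + 2.5 + 7.5 + 4 = 24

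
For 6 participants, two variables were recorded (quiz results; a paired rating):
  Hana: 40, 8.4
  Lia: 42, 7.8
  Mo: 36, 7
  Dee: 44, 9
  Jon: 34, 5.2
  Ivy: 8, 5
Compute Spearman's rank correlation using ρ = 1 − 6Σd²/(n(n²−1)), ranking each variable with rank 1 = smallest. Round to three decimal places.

Ranks of variable 1: 4, 5, 3, 6, 2, 1
Ranks of variable 2: 5, 4, 3, 6, 2, 1
d = r₁ − r₂: -1, 1, 0, 0, 0, 0
d²: 1, 1, 0, 0, 0, 0; Σd² = 2
ρ = 1 − 6·2/(6·35) = 1 − 12/210 = 0.943

0.943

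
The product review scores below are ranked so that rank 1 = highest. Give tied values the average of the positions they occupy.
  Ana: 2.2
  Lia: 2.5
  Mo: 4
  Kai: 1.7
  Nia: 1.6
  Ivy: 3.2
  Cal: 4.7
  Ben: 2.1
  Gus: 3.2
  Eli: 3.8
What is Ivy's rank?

4.5

Sorted (descending): 4.7, 4, 3.8, 3.2, 3.2, 2.5, 2.2, 2.1, 1.7, 1.6
The 2 values of 3.2 occupy positions 4–5 → average rank (4+5)/2 = 4.5.
Ivy has value 3.2 → rank 4.5.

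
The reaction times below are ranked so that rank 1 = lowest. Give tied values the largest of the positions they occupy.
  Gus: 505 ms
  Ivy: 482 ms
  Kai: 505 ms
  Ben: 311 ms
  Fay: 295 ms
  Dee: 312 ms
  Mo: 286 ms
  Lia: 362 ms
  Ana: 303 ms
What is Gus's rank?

Sorted (ascending): 286, 295, 303, 311, 312, 362, 482, 505, 505
The 2 values of 505 occupy positions 8–9 → each gets rank 9.
Gus has value 505 ms → rank 9.

9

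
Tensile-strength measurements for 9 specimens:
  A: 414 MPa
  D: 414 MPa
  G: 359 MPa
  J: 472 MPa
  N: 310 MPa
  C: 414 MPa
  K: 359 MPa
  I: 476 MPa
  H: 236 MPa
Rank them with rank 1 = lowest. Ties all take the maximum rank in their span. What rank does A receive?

7

Sorted (ascending): 236, 310, 359, 359, 414, 414, 414, 472, 476
The 2 values of 359 occupy positions 3–4 → each gets rank 4.
The 3 values of 414 occupy positions 5–7 → each gets rank 7.
A has value 414 MPa → rank 7.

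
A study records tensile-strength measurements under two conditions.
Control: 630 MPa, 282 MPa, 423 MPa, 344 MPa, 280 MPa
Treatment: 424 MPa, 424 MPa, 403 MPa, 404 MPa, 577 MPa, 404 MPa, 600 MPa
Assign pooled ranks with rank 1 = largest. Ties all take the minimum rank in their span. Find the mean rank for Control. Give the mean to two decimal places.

8.00

Sorted (descending): 630, 600, 577, 424, 424, 423, 404, 404, 403, 344, 282, 280
The 2 values of 424 occupy positions 4–5 → each gets rank 4.
The 2 values of 404 occupy positions 7–8 → each gets rank 7.
Control values → pooled ranks: 630→1, 282→11, 423→6, 344→10, 280→12
Mean rank = (1 + 11 + 6 + 10 + 12) / 5 = 8.00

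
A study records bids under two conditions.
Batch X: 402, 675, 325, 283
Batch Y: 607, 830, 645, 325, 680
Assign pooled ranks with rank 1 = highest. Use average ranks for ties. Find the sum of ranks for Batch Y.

Sorted (descending): 830, 680, 675, 645, 607, 402, 325, 325, 283
The 2 values of 325 occupy positions 7–8 → average rank (7+8)/2 = 7.5.
Batch Y values → pooled ranks: 607→5, 830→1, 645→4, 325→7.5, 680→2
Rank sum = 5 + 1 + 4 + 7.5 + 2 = 19.5

19.5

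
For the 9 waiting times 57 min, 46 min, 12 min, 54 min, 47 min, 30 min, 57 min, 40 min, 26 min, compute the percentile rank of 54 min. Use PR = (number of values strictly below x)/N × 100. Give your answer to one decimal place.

66.7

N = 9.
Strictly below 54: 6. Equal to 54: 1.
PR = 6/9 × 100 = 66.7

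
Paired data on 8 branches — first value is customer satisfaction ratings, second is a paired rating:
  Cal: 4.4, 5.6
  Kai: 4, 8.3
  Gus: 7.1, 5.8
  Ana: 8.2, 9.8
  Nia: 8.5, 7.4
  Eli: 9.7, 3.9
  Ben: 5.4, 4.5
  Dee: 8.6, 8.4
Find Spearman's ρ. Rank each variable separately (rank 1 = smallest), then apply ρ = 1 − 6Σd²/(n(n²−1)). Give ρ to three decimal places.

-0.024

Ranks of variable 1: 2, 1, 4, 5, 6, 8, 3, 7
Ranks of variable 2: 3, 6, 4, 8, 5, 1, 2, 7
d = r₁ − r₂: -1, -5, 0, -3, 1, 7, 1, 0
d²: 1, 25, 0, 9, 1, 49, 1, 0; Σd² = 86
ρ = 1 − 6·86/(8·63) = 1 − 516/504 = -0.024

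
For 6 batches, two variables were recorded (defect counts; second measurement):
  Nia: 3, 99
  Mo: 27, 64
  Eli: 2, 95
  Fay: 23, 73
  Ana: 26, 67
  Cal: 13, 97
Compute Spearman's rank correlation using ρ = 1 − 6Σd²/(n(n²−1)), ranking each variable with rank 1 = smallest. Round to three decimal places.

Ranks of variable 1: 2, 6, 1, 4, 5, 3
Ranks of variable 2: 6, 1, 4, 3, 2, 5
d = r₁ − r₂: -4, 5, -3, 1, 3, -2
d²: 16, 25, 9, 1, 9, 4; Σd² = 64
ρ = 1 − 6·64/(6·35) = 1 − 384/210 = -0.829

-0.829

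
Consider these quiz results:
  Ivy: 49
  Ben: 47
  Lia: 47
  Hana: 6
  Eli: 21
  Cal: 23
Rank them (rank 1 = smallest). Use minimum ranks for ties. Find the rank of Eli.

2

Sorted (ascending): 6, 21, 23, 47, 47, 49
The 2 values of 47 occupy positions 4–5 → each gets rank 4.
Eli has value 21 → rank 2.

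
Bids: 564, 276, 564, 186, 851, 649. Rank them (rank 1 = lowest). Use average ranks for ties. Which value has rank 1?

186

Sorted (ascending): 186, 276, 564, 564, 649, 851
The 2 values of 564 occupy positions 3–4 → average rank (3+4)/2 = 3.5.
Rank 1 → value 186.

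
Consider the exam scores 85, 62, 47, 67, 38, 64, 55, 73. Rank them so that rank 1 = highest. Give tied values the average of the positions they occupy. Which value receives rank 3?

67

Sorted (descending): 85, 73, 67, 64, 62, 55, 47, 38
No ties — each value takes its position as its rank.
Rank 3 → value 67.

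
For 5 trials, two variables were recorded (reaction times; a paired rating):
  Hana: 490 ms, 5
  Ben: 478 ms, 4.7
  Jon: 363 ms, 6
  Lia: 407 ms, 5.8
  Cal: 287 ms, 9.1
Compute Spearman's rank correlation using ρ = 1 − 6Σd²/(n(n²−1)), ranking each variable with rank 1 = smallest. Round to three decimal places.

-0.900

Ranks of variable 1: 5, 4, 2, 3, 1
Ranks of variable 2: 2, 1, 4, 3, 5
d = r₁ − r₂: 3, 3, -2, 0, -4
d²: 9, 9, 4, 0, 16; Σd² = 38
ρ = 1 − 6·38/(5·24) = 1 − 228/120 = -0.900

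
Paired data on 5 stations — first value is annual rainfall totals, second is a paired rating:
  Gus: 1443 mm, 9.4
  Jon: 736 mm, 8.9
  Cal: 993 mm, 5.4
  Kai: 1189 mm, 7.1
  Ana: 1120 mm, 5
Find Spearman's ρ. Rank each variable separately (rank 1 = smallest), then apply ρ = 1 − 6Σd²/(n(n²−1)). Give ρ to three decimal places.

0.300

Ranks of variable 1: 5, 1, 2, 4, 3
Ranks of variable 2: 5, 4, 2, 3, 1
d = r₁ − r₂: 0, -3, 0, 1, 2
d²: 0, 9, 0, 1, 4; Σd² = 14
ρ = 1 − 6·14/(5·24) = 1 − 84/120 = 0.300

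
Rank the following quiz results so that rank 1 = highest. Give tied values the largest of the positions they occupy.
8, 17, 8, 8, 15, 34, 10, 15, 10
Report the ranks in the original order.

9, 2, 9, 9, 4, 1, 6, 4, 6

Sorted (descending): 34, 17, 15, 15, 10, 10, 8, 8, 8
The 2 values of 15 occupy positions 3–4 → each gets rank 4.
The 2 values of 10 occupy positions 5–6 → each gets rank 6.
The 3 values of 8 occupy positions 7–9 → each gets rank 9.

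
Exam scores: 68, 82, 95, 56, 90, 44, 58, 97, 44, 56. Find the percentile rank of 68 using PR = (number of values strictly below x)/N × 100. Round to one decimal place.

50.0

N = 10.
Strictly below 68: 5. Equal to 68: 1.
PR = 5/10 × 100 = 50.0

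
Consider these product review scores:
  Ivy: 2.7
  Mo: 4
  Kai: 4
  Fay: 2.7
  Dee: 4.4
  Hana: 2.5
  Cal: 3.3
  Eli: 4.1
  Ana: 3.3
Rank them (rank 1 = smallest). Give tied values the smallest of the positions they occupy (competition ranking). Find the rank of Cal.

4

Sorted (ascending): 2.5, 2.7, 2.7, 3.3, 3.3, 4, 4, 4.1, 4.4
The 2 values of 2.7 occupy positions 2–3 → each gets rank 2.
The 2 values of 3.3 occupy positions 4–5 → each gets rank 4.
The 2 values of 4 occupy positions 6–7 → each gets rank 6.
Cal has value 3.3 → rank 4.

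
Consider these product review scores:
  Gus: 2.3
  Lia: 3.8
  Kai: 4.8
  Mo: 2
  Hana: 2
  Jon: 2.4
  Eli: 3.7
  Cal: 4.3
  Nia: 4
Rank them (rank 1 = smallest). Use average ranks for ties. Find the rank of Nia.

7

Sorted (ascending): 2, 2, 2.3, 2.4, 3.7, 3.8, 4, 4.3, 4.8
The 2 values of 2 occupy positions 1–2 → average rank (1+2)/2 = 1.5.
Nia has value 4 → rank 7.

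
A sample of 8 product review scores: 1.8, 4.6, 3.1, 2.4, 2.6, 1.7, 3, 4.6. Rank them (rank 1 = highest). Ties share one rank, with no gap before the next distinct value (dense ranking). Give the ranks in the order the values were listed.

6, 1, 2, 5, 4, 7, 3, 1

Sorted (descending): 4.6, 4.6, 3.1, 3, 2.6, 2.4, 1.8, 1.7
The 2 values of 4.6 share dense rank 1.
Remaining distinct values take the next consecutive integers.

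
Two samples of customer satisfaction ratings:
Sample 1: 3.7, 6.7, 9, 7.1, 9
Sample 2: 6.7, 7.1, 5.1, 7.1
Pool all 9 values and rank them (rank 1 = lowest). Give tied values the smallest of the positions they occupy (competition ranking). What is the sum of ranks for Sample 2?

15

Sorted (ascending): 3.7, 5.1, 6.7, 6.7, 7.1, 7.1, 7.1, 9, 9
The 2 values of 6.7 occupy positions 3–4 → each gets rank 3.
The 3 values of 7.1 occupy positions 5–7 → each gets rank 5.
The 2 values of 9 occupy positions 8–9 → each gets rank 8.
Sample 2 values → pooled ranks: 6.7→3, 7.1→5, 5.1→2, 7.1→5
Rank sum = 3 + 5 + 2 + 5 = 15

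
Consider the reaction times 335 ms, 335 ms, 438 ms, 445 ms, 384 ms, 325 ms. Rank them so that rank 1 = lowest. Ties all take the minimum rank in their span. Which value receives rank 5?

Sorted (ascending): 325, 335, 335, 384, 438, 445
The 2 values of 335 occupy positions 2–3 → each gets rank 2.
Rank 5 → value 438.

438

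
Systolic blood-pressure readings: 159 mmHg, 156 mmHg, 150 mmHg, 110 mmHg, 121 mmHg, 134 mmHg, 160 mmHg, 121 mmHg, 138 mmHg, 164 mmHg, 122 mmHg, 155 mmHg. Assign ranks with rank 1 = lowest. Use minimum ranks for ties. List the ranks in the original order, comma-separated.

10, 9, 7, 1, 2, 5, 11, 2, 6, 12, 4, 8

Sorted (ascending): 110, 121, 121, 122, 134, 138, 150, 155, 156, 159, 160, 164
The 2 values of 121 occupy positions 2–3 → each gets rank 2.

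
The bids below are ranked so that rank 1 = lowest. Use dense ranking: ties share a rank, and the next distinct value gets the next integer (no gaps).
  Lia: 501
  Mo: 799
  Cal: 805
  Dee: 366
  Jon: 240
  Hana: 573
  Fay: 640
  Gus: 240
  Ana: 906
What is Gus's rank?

1

Sorted (ascending): 240, 240, 366, 501, 573, 640, 799, 805, 906
The 2 values of 240 share dense rank 1.
Remaining distinct values take the next consecutive integers.
Gus has value 240 → rank 1.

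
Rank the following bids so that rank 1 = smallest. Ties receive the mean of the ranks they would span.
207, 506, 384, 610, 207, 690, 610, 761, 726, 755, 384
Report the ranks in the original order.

1.5, 5, 3.5, 6.5, 1.5, 8, 6.5, 11, 9, 10, 3.5

Sorted (ascending): 207, 207, 384, 384, 506, 610, 610, 690, 726, 755, 761
The 2 values of 207 occupy positions 1–2 → average rank (1+2)/2 = 1.5.
The 2 values of 384 occupy positions 3–4 → average rank (3+4)/2 = 3.5.
The 2 values of 610 occupy positions 6–7 → average rank (6+7)/2 = 6.5.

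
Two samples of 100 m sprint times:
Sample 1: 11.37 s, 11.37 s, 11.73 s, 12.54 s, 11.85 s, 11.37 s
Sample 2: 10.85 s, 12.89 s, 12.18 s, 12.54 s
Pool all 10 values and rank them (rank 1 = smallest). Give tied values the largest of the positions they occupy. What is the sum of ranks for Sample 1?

Sorted (ascending): 10.85, 11.37, 11.37, 11.37, 11.73, 11.85, 12.18, 12.54, 12.54, 12.89
The 3 values of 11.37 occupy positions 2–4 → each gets rank 4.
The 2 values of 12.54 occupy positions 8–9 → each gets rank 9.
Sample 1 values → pooled ranks: 11.37→4, 11.37→4, 11.73→5, 12.54→9, 11.85→6, 11.37→4
Rank sum = 4 + 4 + 5 + 9 + 6 + 4 = 32

32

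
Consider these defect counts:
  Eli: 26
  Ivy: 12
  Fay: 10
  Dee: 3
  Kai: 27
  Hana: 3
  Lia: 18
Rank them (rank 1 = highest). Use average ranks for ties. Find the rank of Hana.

Sorted (descending): 27, 26, 18, 12, 10, 3, 3
The 2 values of 3 occupy positions 6–7 → average rank (6+7)/2 = 6.5.
Hana has value 3 → rank 6.5.

6.5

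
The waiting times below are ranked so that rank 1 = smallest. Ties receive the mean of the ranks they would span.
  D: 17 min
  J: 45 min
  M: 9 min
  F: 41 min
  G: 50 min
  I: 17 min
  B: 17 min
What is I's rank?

3

Sorted (ascending): 9, 17, 17, 17, 41, 45, 50
The 3 values of 17 occupy positions 2–4 → average rank 3.
I has value 17 min → rank 3.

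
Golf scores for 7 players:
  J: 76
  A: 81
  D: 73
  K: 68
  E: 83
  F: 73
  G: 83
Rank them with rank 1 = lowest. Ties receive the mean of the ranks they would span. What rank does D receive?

2.5

Sorted (ascending): 68, 73, 73, 76, 81, 83, 83
The 2 values of 73 occupy positions 2–3 → average rank (2+3)/2 = 2.5.
The 2 values of 83 occupy positions 6–7 → average rank (6+7)/2 = 6.5.
D has value 73 → rank 2.5.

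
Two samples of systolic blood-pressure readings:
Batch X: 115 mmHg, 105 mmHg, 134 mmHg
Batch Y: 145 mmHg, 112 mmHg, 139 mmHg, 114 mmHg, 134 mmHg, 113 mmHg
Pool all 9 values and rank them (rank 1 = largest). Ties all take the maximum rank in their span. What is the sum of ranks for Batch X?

Sorted (descending): 145, 139, 134, 134, 115, 114, 113, 112, 105
The 2 values of 134 occupy positions 3–4 → each gets rank 4.
Batch X values → pooled ranks: 115→5, 105→9, 134→4
Rank sum = 5 + 9 + 4 = 18

18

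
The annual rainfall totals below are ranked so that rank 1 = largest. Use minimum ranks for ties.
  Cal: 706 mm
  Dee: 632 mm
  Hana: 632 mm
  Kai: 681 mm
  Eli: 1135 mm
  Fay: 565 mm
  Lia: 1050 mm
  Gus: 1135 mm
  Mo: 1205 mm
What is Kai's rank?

Sorted (descending): 1205, 1135, 1135, 1050, 706, 681, 632, 632, 565
The 2 values of 1135 occupy positions 2–3 → each gets rank 2.
The 2 values of 632 occupy positions 7–8 → each gets rank 7.
Kai has value 681 mm → rank 6.

6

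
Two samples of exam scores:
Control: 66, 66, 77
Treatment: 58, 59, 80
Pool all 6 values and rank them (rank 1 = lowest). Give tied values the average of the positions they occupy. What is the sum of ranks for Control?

Sorted (ascending): 58, 59, 66, 66, 77, 80
The 2 values of 66 occupy positions 3–4 → average rank (3+4)/2 = 3.5.
Control values → pooled ranks: 66→3.5, 66→3.5, 77→5
Rank sum = 3.5 + 3.5 + 5 = 12

12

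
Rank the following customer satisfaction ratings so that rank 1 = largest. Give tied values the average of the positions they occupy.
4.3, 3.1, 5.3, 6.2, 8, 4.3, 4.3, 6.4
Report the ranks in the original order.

6, 8, 4, 3, 1, 6, 6, 2

Sorted (descending): 8, 6.4, 6.2, 5.3, 4.3, 4.3, 4.3, 3.1
The 3 values of 4.3 occupy positions 5–7 → average rank 6.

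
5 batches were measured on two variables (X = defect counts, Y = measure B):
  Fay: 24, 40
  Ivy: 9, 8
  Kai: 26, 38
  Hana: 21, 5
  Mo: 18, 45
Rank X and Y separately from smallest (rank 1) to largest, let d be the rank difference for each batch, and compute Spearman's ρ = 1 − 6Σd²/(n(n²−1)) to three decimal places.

Ranks of variable 1: 4, 1, 5, 3, 2
Ranks of variable 2: 4, 2, 3, 1, 5
d = r₁ − r₂: 0, -1, 2, 2, -3
d²: 0, 1, 4, 4, 9; Σd² = 18
ρ = 1 − 6·18/(5·24) = 1 − 108/120 = 0.100

0.100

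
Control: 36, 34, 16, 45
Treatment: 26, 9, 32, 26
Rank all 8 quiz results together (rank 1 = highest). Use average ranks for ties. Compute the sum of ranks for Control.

Sorted (descending): 45, 36, 34, 32, 26, 26, 16, 9
The 2 values of 26 occupy positions 5–6 → average rank (5+6)/2 = 5.5.
Control values → pooled ranks: 36→2, 34→3, 16→7, 45→1
Rank sum = 2 + 3 + 7 + 1 = 13

13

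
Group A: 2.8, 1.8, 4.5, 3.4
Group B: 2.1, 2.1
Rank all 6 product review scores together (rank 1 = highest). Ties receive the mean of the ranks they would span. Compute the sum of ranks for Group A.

Sorted (descending): 4.5, 3.4, 2.8, 2.1, 2.1, 1.8
The 2 values of 2.1 occupy positions 4–5 → average rank (4+5)/2 = 4.5.
Group A values → pooled ranks: 2.8→3, 1.8→6, 4.5→1, 3.4→2
Rank sum = 3 + 6 + 1 + 2 = 12

12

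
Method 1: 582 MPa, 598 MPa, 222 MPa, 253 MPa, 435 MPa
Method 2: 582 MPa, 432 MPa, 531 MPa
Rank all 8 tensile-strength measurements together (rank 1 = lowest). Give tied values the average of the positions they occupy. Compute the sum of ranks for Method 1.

21.5

Sorted (ascending): 222, 253, 432, 435, 531, 582, 582, 598
The 2 values of 582 occupy positions 6–7 → average rank (6+7)/2 = 6.5.
Method 1 values → pooled ranks: 582→6.5, 598→8, 222→1, 253→2, 435→4
Rank sum = 6.5 + 8 + 1 + 2 + 4 = 21.5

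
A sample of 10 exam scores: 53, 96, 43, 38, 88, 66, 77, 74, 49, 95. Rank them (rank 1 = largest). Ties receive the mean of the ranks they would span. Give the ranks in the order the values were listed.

7, 1, 9, 10, 3, 6, 4, 5, 8, 2

Sorted (descending): 96, 95, 88, 77, 74, 66, 53, 49, 43, 38
No ties — each value takes its position as its rank.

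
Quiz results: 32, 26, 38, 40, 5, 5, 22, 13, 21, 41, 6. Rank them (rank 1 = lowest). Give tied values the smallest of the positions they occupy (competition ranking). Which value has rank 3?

6

Sorted (ascending): 5, 5, 6, 13, 21, 22, 26, 32, 38, 40, 41
The 2 values of 5 occupy positions 1–2 → each gets rank 1.
Rank 3 → value 6.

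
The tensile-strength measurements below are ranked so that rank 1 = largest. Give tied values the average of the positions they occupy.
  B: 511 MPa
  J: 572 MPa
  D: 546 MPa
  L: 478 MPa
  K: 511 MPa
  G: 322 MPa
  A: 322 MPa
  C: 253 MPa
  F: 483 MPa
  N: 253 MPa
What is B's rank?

3.5

Sorted (descending): 572, 546, 511, 511, 483, 478, 322, 322, 253, 253
The 2 values of 511 occupy positions 3–4 → average rank (3+4)/2 = 3.5.
The 2 values of 322 occupy positions 7–8 → average rank (7+8)/2 = 7.5.
The 2 values of 253 occupy positions 9–10 → average rank (9+10)/2 = 9.5.
B has value 511 MPa → rank 3.5.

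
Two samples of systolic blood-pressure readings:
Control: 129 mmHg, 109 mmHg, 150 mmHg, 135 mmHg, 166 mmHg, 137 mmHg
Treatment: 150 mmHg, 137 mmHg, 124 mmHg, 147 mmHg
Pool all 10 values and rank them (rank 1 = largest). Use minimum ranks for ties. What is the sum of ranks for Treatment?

20

Sorted (descending): 166, 150, 150, 147, 137, 137, 135, 129, 124, 109
The 2 values of 150 occupy positions 2–3 → each gets rank 2.
The 2 values of 137 occupy positions 5–6 → each gets rank 5.
Treatment values → pooled ranks: 150→2, 137→5, 124→9, 147→4
Rank sum = 2 + 5 + 9 + 4 = 20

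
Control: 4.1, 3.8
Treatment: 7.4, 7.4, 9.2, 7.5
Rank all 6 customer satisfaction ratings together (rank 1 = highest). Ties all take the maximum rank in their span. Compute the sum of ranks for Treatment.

Sorted (descending): 9.2, 7.5, 7.4, 7.4, 4.1, 3.8
The 2 values of 7.4 occupy positions 3–4 → each gets rank 4.
Treatment values → pooled ranks: 7.4→4, 7.4→4, 9.2→1, 7.5→2
Rank sum = 4 + 4 + 1 + 2 = 11

11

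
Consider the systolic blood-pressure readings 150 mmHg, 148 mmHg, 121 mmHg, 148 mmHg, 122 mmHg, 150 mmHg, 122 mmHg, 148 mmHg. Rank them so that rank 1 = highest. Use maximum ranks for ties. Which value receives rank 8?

121

Sorted (descending): 150, 150, 148, 148, 148, 122, 122, 121
The 2 values of 150 occupy positions 1–2 → each gets rank 2.
The 3 values of 148 occupy positions 3–5 → each gets rank 5.
The 2 values of 122 occupy positions 6–7 → each gets rank 7.
Rank 8 → value 121.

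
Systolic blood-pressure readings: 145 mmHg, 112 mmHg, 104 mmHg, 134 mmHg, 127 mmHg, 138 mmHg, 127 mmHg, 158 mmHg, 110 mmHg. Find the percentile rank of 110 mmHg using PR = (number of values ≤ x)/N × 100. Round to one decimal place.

N = 9.
Strictly below 110: 1. Equal to 110: 1.
PR = 2/9 × 100 = 22.2

22.2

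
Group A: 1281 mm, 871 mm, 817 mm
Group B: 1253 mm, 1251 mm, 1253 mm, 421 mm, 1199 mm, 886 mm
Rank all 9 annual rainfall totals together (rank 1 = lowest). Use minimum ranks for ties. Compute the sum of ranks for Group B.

Sorted (ascending): 421, 817, 871, 886, 1199, 1251, 1253, 1253, 1281
The 2 values of 1253 occupy positions 7–8 → each gets rank 7.
Group B values → pooled ranks: 1253→7, 1251→6, 1253→7, 421→1, 1199→5, 886→4
Rank sum = 7 + 6 + 7 + 1 + 5 + 4 = 30

30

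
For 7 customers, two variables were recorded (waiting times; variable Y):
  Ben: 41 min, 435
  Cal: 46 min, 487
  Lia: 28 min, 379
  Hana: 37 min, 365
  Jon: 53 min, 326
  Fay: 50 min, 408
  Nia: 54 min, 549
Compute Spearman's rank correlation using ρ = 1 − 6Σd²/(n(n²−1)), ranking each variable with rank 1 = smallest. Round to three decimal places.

0.321

Ranks of variable 1: 3, 4, 1, 2, 6, 5, 7
Ranks of variable 2: 5, 6, 3, 2, 1, 4, 7
d = r₁ − r₂: -2, -2, -2, 0, 5, 1, 0
d²: 4, 4, 4, 0, 25, 1, 0; Σd² = 38
ρ = 1 − 6·38/(7·48) = 1 − 228/336 = 0.321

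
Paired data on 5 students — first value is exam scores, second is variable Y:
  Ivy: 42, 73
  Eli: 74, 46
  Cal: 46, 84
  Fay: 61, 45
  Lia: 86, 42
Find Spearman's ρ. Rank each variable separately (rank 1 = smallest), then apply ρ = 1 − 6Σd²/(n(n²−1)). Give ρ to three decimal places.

-0.800

Ranks of variable 1: 1, 4, 2, 3, 5
Ranks of variable 2: 4, 3, 5, 2, 1
d = r₁ − r₂: -3, 1, -3, 1, 4
d²: 9, 1, 9, 1, 16; Σd² = 36
ρ = 1 − 6·36/(5·24) = 1 − 216/120 = -0.800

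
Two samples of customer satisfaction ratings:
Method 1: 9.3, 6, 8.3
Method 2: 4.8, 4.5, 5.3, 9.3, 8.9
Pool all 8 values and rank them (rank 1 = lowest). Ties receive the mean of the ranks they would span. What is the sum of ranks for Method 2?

19.5

Sorted (ascending): 4.5, 4.8, 5.3, 6, 8.3, 8.9, 9.3, 9.3
The 2 values of 9.3 occupy positions 7–8 → average rank (7+8)/2 = 7.5.
Method 2 values → pooled ranks: 4.8→2, 4.5→1, 5.3→3, 9.3→7.5, 8.9→6
Rank sum = 2 + 1 + 3 + 7.5 + 6 = 19.5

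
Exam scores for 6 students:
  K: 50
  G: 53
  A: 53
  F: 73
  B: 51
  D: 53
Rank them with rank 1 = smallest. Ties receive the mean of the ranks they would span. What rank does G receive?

4

Sorted (ascending): 50, 51, 53, 53, 53, 73
The 3 values of 53 occupy positions 3–5 → average rank 4.
G has value 53 → rank 4.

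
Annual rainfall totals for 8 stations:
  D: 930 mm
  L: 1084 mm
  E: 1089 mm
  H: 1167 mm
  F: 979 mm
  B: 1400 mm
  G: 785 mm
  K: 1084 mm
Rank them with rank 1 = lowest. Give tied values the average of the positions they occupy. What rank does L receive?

4.5

Sorted (ascending): 785, 930, 979, 1084, 1084, 1089, 1167, 1400
The 2 values of 1084 occupy positions 4–5 → average rank (4+5)/2 = 4.5.
L has value 1084 mm → rank 4.5.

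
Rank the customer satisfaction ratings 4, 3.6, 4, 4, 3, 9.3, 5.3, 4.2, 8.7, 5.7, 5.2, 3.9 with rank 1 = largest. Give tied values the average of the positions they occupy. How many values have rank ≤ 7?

6

Sorted (descending): 9.3, 8.7, 5.7, 5.3, 5.2, 4.2, 4, 4, 4, 3.9, 3.6, 3
The 3 values of 4 occupy positions 7–9 → average rank 8.
Ranks ≤ 7: {1, 2, 3, 4, 5, 6} → 6 values.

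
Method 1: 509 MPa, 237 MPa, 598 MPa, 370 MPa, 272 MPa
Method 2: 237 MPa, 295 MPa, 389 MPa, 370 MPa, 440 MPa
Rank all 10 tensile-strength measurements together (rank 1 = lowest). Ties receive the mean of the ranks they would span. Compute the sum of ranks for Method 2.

26

Sorted (ascending): 237, 237, 272, 295, 370, 370, 389, 440, 509, 598
The 2 values of 237 occupy positions 1–2 → average rank (1+2)/2 = 1.5.
The 2 values of 370 occupy positions 5–6 → average rank (5+6)/2 = 5.5.
Method 2 values → pooled ranks: 237→1.5, 295→4, 389→7, 370→5.5, 440→8
Rank sum = 1.5 + 4 + 7 + 5.5 + 8 = 26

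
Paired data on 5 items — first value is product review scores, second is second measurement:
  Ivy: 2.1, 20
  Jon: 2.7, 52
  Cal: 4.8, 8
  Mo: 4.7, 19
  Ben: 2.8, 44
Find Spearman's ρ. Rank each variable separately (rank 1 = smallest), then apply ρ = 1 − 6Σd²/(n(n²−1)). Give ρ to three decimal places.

Ranks of variable 1: 1, 2, 5, 4, 3
Ranks of variable 2: 3, 5, 1, 2, 4
d = r₁ − r₂: -2, -3, 4, 2, -1
d²: 4, 9, 16, 4, 1; Σd² = 34
ρ = 1 − 6·34/(5·24) = 1 − 204/120 = -0.700

-0.700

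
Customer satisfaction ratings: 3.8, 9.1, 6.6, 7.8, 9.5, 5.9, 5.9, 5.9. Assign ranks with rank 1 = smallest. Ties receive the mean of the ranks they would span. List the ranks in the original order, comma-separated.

1, 7, 5, 6, 8, 3, 3, 3

Sorted (ascending): 3.8, 5.9, 5.9, 5.9, 6.6, 7.8, 9.1, 9.5
The 3 values of 5.9 occupy positions 2–4 → average rank 3.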